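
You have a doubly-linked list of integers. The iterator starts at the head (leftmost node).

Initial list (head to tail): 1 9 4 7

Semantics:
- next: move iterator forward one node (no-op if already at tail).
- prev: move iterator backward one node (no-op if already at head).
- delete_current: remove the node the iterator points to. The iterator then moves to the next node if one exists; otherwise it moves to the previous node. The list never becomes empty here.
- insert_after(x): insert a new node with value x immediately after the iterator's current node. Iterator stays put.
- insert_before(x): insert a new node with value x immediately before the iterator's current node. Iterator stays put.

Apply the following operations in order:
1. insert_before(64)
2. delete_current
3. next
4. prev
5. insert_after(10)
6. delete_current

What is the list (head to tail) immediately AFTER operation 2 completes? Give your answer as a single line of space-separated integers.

Answer: 64 9 4 7

Derivation:
After 1 (insert_before(64)): list=[64, 1, 9, 4, 7] cursor@1
After 2 (delete_current): list=[64, 9, 4, 7] cursor@9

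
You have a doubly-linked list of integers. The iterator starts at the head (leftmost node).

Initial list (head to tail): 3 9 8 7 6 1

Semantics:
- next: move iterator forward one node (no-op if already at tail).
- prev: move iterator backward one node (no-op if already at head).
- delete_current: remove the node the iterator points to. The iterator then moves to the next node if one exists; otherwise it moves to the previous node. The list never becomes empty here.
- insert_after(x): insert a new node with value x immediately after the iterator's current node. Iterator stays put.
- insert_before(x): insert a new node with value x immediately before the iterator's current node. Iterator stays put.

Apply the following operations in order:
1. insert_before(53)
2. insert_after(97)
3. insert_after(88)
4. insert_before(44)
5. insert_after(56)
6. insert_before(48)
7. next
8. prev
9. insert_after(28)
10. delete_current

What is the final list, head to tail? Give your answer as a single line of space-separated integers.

Answer: 53 44 48 28 56 88 97 9 8 7 6 1

Derivation:
After 1 (insert_before(53)): list=[53, 3, 9, 8, 7, 6, 1] cursor@3
After 2 (insert_after(97)): list=[53, 3, 97, 9, 8, 7, 6, 1] cursor@3
After 3 (insert_after(88)): list=[53, 3, 88, 97, 9, 8, 7, 6, 1] cursor@3
After 4 (insert_before(44)): list=[53, 44, 3, 88, 97, 9, 8, 7, 6, 1] cursor@3
After 5 (insert_after(56)): list=[53, 44, 3, 56, 88, 97, 9, 8, 7, 6, 1] cursor@3
After 6 (insert_before(48)): list=[53, 44, 48, 3, 56, 88, 97, 9, 8, 7, 6, 1] cursor@3
After 7 (next): list=[53, 44, 48, 3, 56, 88, 97, 9, 8, 7, 6, 1] cursor@56
After 8 (prev): list=[53, 44, 48, 3, 56, 88, 97, 9, 8, 7, 6, 1] cursor@3
After 9 (insert_after(28)): list=[53, 44, 48, 3, 28, 56, 88, 97, 9, 8, 7, 6, 1] cursor@3
After 10 (delete_current): list=[53, 44, 48, 28, 56, 88, 97, 9, 8, 7, 6, 1] cursor@28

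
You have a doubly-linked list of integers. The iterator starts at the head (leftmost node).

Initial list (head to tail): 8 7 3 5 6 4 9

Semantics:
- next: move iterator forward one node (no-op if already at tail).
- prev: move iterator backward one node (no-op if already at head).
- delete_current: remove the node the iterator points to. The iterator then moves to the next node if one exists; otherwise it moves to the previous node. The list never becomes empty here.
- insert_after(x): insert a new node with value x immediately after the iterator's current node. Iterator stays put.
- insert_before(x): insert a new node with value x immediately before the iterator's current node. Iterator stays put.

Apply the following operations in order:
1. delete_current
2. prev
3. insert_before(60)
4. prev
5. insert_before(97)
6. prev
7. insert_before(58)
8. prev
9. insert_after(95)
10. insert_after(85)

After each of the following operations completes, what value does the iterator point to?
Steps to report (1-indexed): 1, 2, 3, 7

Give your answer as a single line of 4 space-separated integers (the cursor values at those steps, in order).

After 1 (delete_current): list=[7, 3, 5, 6, 4, 9] cursor@7
After 2 (prev): list=[7, 3, 5, 6, 4, 9] cursor@7
After 3 (insert_before(60)): list=[60, 7, 3, 5, 6, 4, 9] cursor@7
After 4 (prev): list=[60, 7, 3, 5, 6, 4, 9] cursor@60
After 5 (insert_before(97)): list=[97, 60, 7, 3, 5, 6, 4, 9] cursor@60
After 6 (prev): list=[97, 60, 7, 3, 5, 6, 4, 9] cursor@97
After 7 (insert_before(58)): list=[58, 97, 60, 7, 3, 5, 6, 4, 9] cursor@97
After 8 (prev): list=[58, 97, 60, 7, 3, 5, 6, 4, 9] cursor@58
After 9 (insert_after(95)): list=[58, 95, 97, 60, 7, 3, 5, 6, 4, 9] cursor@58
After 10 (insert_after(85)): list=[58, 85, 95, 97, 60, 7, 3, 5, 6, 4, 9] cursor@58

Answer: 7 7 7 97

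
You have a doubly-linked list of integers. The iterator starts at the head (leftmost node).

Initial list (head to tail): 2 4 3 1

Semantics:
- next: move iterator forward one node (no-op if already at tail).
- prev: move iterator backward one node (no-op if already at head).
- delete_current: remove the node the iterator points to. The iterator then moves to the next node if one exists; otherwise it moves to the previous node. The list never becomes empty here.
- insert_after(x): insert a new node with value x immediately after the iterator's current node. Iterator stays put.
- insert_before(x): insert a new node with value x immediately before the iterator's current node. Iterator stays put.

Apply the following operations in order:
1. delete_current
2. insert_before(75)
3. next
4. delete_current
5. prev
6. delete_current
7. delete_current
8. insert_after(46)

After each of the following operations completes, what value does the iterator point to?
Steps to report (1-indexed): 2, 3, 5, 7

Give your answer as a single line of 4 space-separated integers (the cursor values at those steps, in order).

Answer: 4 3 4 75

Derivation:
After 1 (delete_current): list=[4, 3, 1] cursor@4
After 2 (insert_before(75)): list=[75, 4, 3, 1] cursor@4
After 3 (next): list=[75, 4, 3, 1] cursor@3
After 4 (delete_current): list=[75, 4, 1] cursor@1
After 5 (prev): list=[75, 4, 1] cursor@4
After 6 (delete_current): list=[75, 1] cursor@1
After 7 (delete_current): list=[75] cursor@75
After 8 (insert_after(46)): list=[75, 46] cursor@75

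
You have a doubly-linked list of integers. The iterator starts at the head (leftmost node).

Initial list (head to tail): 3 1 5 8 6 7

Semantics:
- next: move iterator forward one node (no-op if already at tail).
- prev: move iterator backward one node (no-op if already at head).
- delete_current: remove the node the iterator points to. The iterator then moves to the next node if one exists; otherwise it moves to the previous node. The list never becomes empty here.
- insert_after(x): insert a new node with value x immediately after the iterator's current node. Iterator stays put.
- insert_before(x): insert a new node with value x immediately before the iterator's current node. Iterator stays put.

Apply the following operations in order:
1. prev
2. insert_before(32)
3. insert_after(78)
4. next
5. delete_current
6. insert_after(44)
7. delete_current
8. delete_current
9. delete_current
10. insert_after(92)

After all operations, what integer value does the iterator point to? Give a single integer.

Answer: 8

Derivation:
After 1 (prev): list=[3, 1, 5, 8, 6, 7] cursor@3
After 2 (insert_before(32)): list=[32, 3, 1, 5, 8, 6, 7] cursor@3
After 3 (insert_after(78)): list=[32, 3, 78, 1, 5, 8, 6, 7] cursor@3
After 4 (next): list=[32, 3, 78, 1, 5, 8, 6, 7] cursor@78
After 5 (delete_current): list=[32, 3, 1, 5, 8, 6, 7] cursor@1
After 6 (insert_after(44)): list=[32, 3, 1, 44, 5, 8, 6, 7] cursor@1
After 7 (delete_current): list=[32, 3, 44, 5, 8, 6, 7] cursor@44
After 8 (delete_current): list=[32, 3, 5, 8, 6, 7] cursor@5
After 9 (delete_current): list=[32, 3, 8, 6, 7] cursor@8
After 10 (insert_after(92)): list=[32, 3, 8, 92, 6, 7] cursor@8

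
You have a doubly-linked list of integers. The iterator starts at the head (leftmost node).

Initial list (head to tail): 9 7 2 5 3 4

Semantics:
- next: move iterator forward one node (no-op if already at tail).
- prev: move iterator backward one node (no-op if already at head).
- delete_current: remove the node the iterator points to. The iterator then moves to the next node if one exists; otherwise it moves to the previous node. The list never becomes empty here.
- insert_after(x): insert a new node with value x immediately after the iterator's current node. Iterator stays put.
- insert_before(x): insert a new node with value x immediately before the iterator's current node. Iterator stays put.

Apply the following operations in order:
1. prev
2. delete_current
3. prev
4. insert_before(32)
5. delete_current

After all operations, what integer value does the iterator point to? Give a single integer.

After 1 (prev): list=[9, 7, 2, 5, 3, 4] cursor@9
After 2 (delete_current): list=[7, 2, 5, 3, 4] cursor@7
After 3 (prev): list=[7, 2, 5, 3, 4] cursor@7
After 4 (insert_before(32)): list=[32, 7, 2, 5, 3, 4] cursor@7
After 5 (delete_current): list=[32, 2, 5, 3, 4] cursor@2

Answer: 2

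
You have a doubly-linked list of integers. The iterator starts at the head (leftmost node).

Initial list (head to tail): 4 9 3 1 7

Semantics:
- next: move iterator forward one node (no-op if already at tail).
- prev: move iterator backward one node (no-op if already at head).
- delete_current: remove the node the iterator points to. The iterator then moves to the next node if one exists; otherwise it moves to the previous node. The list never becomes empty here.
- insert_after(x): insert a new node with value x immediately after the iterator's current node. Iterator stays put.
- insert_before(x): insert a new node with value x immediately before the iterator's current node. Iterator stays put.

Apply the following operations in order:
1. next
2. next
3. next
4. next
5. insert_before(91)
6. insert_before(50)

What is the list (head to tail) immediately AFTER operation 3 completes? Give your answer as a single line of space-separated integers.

Answer: 4 9 3 1 7

Derivation:
After 1 (next): list=[4, 9, 3, 1, 7] cursor@9
After 2 (next): list=[4, 9, 3, 1, 7] cursor@3
After 3 (next): list=[4, 9, 3, 1, 7] cursor@1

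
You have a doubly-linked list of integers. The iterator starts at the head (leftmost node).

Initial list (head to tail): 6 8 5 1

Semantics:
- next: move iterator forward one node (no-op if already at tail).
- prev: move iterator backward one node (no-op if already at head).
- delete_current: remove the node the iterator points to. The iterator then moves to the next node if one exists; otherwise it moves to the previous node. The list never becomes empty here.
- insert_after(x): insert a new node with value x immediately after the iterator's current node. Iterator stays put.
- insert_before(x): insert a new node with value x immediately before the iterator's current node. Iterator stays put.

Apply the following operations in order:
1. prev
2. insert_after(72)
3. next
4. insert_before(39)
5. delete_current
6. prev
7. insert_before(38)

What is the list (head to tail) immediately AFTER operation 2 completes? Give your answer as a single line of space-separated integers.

Answer: 6 72 8 5 1

Derivation:
After 1 (prev): list=[6, 8, 5, 1] cursor@6
After 2 (insert_after(72)): list=[6, 72, 8, 5, 1] cursor@6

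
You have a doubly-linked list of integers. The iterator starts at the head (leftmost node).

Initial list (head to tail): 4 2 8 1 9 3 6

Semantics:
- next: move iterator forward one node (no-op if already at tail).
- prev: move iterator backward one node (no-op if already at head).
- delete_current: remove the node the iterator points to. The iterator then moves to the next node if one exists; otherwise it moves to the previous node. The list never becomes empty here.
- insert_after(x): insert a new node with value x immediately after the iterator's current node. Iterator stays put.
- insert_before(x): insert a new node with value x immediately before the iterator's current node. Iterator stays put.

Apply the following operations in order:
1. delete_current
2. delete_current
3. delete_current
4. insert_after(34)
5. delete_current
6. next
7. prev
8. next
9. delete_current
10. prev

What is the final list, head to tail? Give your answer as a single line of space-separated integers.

After 1 (delete_current): list=[2, 8, 1, 9, 3, 6] cursor@2
After 2 (delete_current): list=[8, 1, 9, 3, 6] cursor@8
After 3 (delete_current): list=[1, 9, 3, 6] cursor@1
After 4 (insert_after(34)): list=[1, 34, 9, 3, 6] cursor@1
After 5 (delete_current): list=[34, 9, 3, 6] cursor@34
After 6 (next): list=[34, 9, 3, 6] cursor@9
After 7 (prev): list=[34, 9, 3, 6] cursor@34
After 8 (next): list=[34, 9, 3, 6] cursor@9
After 9 (delete_current): list=[34, 3, 6] cursor@3
After 10 (prev): list=[34, 3, 6] cursor@34

Answer: 34 3 6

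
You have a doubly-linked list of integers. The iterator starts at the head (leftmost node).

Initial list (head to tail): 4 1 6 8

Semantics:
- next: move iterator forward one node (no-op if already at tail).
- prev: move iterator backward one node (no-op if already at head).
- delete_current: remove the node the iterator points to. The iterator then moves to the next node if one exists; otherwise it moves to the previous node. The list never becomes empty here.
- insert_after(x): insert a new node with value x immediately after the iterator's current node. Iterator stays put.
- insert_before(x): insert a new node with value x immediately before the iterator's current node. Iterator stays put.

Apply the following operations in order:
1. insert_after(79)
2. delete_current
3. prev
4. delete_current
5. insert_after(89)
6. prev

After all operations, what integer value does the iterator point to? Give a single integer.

After 1 (insert_after(79)): list=[4, 79, 1, 6, 8] cursor@4
After 2 (delete_current): list=[79, 1, 6, 8] cursor@79
After 3 (prev): list=[79, 1, 6, 8] cursor@79
After 4 (delete_current): list=[1, 6, 8] cursor@1
After 5 (insert_after(89)): list=[1, 89, 6, 8] cursor@1
After 6 (prev): list=[1, 89, 6, 8] cursor@1

Answer: 1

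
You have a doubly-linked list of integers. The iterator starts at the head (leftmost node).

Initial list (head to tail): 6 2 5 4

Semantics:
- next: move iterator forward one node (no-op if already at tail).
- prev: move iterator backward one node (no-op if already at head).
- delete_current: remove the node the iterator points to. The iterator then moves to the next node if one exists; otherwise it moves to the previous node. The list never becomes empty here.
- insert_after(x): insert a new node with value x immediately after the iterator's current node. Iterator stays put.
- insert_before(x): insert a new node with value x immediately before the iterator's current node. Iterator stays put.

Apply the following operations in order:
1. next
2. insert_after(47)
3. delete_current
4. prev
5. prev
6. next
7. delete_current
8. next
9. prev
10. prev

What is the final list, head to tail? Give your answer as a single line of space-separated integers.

After 1 (next): list=[6, 2, 5, 4] cursor@2
After 2 (insert_after(47)): list=[6, 2, 47, 5, 4] cursor@2
After 3 (delete_current): list=[6, 47, 5, 4] cursor@47
After 4 (prev): list=[6, 47, 5, 4] cursor@6
After 5 (prev): list=[6, 47, 5, 4] cursor@6
After 6 (next): list=[6, 47, 5, 4] cursor@47
After 7 (delete_current): list=[6, 5, 4] cursor@5
After 8 (next): list=[6, 5, 4] cursor@4
After 9 (prev): list=[6, 5, 4] cursor@5
After 10 (prev): list=[6, 5, 4] cursor@6

Answer: 6 5 4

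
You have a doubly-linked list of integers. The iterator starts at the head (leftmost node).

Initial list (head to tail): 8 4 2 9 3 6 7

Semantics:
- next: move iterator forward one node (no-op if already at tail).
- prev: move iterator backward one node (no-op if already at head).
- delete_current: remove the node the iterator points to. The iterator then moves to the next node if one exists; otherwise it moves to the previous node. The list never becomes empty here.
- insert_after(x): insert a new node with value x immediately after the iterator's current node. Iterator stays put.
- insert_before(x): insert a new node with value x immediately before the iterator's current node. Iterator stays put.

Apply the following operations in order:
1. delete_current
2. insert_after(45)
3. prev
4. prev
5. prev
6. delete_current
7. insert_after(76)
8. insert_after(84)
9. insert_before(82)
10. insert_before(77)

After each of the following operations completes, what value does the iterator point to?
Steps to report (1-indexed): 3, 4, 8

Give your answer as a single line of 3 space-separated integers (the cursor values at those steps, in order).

After 1 (delete_current): list=[4, 2, 9, 3, 6, 7] cursor@4
After 2 (insert_after(45)): list=[4, 45, 2, 9, 3, 6, 7] cursor@4
After 3 (prev): list=[4, 45, 2, 9, 3, 6, 7] cursor@4
After 4 (prev): list=[4, 45, 2, 9, 3, 6, 7] cursor@4
After 5 (prev): list=[4, 45, 2, 9, 3, 6, 7] cursor@4
After 6 (delete_current): list=[45, 2, 9, 3, 6, 7] cursor@45
After 7 (insert_after(76)): list=[45, 76, 2, 9, 3, 6, 7] cursor@45
After 8 (insert_after(84)): list=[45, 84, 76, 2, 9, 3, 6, 7] cursor@45
After 9 (insert_before(82)): list=[82, 45, 84, 76, 2, 9, 3, 6, 7] cursor@45
After 10 (insert_before(77)): list=[82, 77, 45, 84, 76, 2, 9, 3, 6, 7] cursor@45

Answer: 4 4 45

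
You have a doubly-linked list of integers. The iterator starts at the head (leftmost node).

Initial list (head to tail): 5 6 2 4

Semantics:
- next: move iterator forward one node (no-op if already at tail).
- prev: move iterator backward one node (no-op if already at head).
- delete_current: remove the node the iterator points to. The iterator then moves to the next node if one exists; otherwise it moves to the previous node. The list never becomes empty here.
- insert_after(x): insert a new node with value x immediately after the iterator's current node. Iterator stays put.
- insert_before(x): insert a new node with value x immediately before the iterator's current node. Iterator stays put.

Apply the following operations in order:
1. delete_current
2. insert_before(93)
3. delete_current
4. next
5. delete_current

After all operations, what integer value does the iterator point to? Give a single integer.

Answer: 2

Derivation:
After 1 (delete_current): list=[6, 2, 4] cursor@6
After 2 (insert_before(93)): list=[93, 6, 2, 4] cursor@6
After 3 (delete_current): list=[93, 2, 4] cursor@2
After 4 (next): list=[93, 2, 4] cursor@4
After 5 (delete_current): list=[93, 2] cursor@2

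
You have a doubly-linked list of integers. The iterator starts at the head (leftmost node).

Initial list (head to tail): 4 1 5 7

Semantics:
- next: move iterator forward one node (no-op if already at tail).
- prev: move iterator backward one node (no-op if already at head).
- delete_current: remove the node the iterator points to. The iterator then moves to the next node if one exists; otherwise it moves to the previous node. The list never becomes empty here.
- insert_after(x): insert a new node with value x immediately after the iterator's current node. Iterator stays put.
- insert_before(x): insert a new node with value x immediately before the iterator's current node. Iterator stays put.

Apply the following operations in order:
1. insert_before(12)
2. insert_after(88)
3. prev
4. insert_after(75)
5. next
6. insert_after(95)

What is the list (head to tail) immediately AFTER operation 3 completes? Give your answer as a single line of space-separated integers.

Answer: 12 4 88 1 5 7

Derivation:
After 1 (insert_before(12)): list=[12, 4, 1, 5, 7] cursor@4
After 2 (insert_after(88)): list=[12, 4, 88, 1, 5, 7] cursor@4
After 3 (prev): list=[12, 4, 88, 1, 5, 7] cursor@12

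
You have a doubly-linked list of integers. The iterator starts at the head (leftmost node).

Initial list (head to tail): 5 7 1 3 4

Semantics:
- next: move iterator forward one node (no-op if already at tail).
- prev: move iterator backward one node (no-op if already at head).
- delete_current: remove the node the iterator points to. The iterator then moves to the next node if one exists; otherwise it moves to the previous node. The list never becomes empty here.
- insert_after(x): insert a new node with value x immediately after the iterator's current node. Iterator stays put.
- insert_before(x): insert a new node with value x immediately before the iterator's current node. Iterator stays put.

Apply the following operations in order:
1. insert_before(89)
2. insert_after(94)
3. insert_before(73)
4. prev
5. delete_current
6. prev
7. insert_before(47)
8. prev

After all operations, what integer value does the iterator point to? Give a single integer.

Answer: 47

Derivation:
After 1 (insert_before(89)): list=[89, 5, 7, 1, 3, 4] cursor@5
After 2 (insert_after(94)): list=[89, 5, 94, 7, 1, 3, 4] cursor@5
After 3 (insert_before(73)): list=[89, 73, 5, 94, 7, 1, 3, 4] cursor@5
After 4 (prev): list=[89, 73, 5, 94, 7, 1, 3, 4] cursor@73
After 5 (delete_current): list=[89, 5, 94, 7, 1, 3, 4] cursor@5
After 6 (prev): list=[89, 5, 94, 7, 1, 3, 4] cursor@89
After 7 (insert_before(47)): list=[47, 89, 5, 94, 7, 1, 3, 4] cursor@89
After 8 (prev): list=[47, 89, 5, 94, 7, 1, 3, 4] cursor@47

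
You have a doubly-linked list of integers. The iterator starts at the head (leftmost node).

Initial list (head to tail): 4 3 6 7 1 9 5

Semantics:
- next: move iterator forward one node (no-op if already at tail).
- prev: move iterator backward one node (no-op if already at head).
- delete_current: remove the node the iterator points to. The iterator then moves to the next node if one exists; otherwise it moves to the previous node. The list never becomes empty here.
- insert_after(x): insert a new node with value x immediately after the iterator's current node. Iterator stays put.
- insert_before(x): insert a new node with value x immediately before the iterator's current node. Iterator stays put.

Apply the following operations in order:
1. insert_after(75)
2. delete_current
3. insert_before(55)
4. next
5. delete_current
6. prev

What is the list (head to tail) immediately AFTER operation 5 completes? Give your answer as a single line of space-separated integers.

After 1 (insert_after(75)): list=[4, 75, 3, 6, 7, 1, 9, 5] cursor@4
After 2 (delete_current): list=[75, 3, 6, 7, 1, 9, 5] cursor@75
After 3 (insert_before(55)): list=[55, 75, 3, 6, 7, 1, 9, 5] cursor@75
After 4 (next): list=[55, 75, 3, 6, 7, 1, 9, 5] cursor@3
After 5 (delete_current): list=[55, 75, 6, 7, 1, 9, 5] cursor@6

Answer: 55 75 6 7 1 9 5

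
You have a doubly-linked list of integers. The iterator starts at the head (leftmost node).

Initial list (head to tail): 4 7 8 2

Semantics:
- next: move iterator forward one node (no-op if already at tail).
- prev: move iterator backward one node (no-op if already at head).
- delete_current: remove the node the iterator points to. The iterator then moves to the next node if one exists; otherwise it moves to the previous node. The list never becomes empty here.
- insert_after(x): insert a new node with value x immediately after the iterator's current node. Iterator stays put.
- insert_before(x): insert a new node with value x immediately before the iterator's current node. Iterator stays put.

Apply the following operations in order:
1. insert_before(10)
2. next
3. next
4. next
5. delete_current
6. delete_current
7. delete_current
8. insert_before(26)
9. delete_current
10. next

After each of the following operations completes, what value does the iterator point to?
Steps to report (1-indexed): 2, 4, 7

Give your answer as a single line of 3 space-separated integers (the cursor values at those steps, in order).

After 1 (insert_before(10)): list=[10, 4, 7, 8, 2] cursor@4
After 2 (next): list=[10, 4, 7, 8, 2] cursor@7
After 3 (next): list=[10, 4, 7, 8, 2] cursor@8
After 4 (next): list=[10, 4, 7, 8, 2] cursor@2
After 5 (delete_current): list=[10, 4, 7, 8] cursor@8
After 6 (delete_current): list=[10, 4, 7] cursor@7
After 7 (delete_current): list=[10, 4] cursor@4
After 8 (insert_before(26)): list=[10, 26, 4] cursor@4
After 9 (delete_current): list=[10, 26] cursor@26
After 10 (next): list=[10, 26] cursor@26

Answer: 7 2 4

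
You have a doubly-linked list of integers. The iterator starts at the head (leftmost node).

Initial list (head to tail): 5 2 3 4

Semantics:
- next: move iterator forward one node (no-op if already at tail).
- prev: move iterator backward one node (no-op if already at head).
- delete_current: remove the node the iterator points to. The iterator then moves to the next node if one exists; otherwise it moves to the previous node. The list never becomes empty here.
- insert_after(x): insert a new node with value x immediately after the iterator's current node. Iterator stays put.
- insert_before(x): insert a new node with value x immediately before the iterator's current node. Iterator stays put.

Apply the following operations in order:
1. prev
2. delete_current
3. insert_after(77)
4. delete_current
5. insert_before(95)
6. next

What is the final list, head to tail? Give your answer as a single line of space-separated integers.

After 1 (prev): list=[5, 2, 3, 4] cursor@5
After 2 (delete_current): list=[2, 3, 4] cursor@2
After 3 (insert_after(77)): list=[2, 77, 3, 4] cursor@2
After 4 (delete_current): list=[77, 3, 4] cursor@77
After 5 (insert_before(95)): list=[95, 77, 3, 4] cursor@77
After 6 (next): list=[95, 77, 3, 4] cursor@3

Answer: 95 77 3 4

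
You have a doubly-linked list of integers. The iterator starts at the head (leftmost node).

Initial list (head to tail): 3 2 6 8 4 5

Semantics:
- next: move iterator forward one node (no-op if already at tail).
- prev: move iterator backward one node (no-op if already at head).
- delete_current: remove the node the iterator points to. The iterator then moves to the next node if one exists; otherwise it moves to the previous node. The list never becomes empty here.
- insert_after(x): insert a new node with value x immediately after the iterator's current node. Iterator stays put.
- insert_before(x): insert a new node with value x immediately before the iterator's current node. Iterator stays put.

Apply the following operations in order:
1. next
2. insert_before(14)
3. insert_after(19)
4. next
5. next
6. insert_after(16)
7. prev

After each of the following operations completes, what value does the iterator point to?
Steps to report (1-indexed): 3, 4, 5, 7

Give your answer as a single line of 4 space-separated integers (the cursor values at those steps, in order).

Answer: 2 19 6 19

Derivation:
After 1 (next): list=[3, 2, 6, 8, 4, 5] cursor@2
After 2 (insert_before(14)): list=[3, 14, 2, 6, 8, 4, 5] cursor@2
After 3 (insert_after(19)): list=[3, 14, 2, 19, 6, 8, 4, 5] cursor@2
After 4 (next): list=[3, 14, 2, 19, 6, 8, 4, 5] cursor@19
After 5 (next): list=[3, 14, 2, 19, 6, 8, 4, 5] cursor@6
After 6 (insert_after(16)): list=[3, 14, 2, 19, 6, 16, 8, 4, 5] cursor@6
After 7 (prev): list=[3, 14, 2, 19, 6, 16, 8, 4, 5] cursor@19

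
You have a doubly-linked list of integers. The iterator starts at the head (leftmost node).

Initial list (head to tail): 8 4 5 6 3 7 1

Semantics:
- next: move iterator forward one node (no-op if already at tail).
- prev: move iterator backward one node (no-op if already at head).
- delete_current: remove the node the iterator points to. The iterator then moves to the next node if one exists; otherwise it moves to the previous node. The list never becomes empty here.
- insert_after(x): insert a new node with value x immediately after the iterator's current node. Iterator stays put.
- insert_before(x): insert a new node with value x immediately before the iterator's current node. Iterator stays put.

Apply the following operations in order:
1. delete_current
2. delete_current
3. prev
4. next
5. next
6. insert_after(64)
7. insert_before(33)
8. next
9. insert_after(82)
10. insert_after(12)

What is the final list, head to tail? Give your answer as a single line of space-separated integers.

Answer: 5 6 33 3 64 12 82 7 1

Derivation:
After 1 (delete_current): list=[4, 5, 6, 3, 7, 1] cursor@4
After 2 (delete_current): list=[5, 6, 3, 7, 1] cursor@5
After 3 (prev): list=[5, 6, 3, 7, 1] cursor@5
After 4 (next): list=[5, 6, 3, 7, 1] cursor@6
After 5 (next): list=[5, 6, 3, 7, 1] cursor@3
After 6 (insert_after(64)): list=[5, 6, 3, 64, 7, 1] cursor@3
After 7 (insert_before(33)): list=[5, 6, 33, 3, 64, 7, 1] cursor@3
After 8 (next): list=[5, 6, 33, 3, 64, 7, 1] cursor@64
After 9 (insert_after(82)): list=[5, 6, 33, 3, 64, 82, 7, 1] cursor@64
After 10 (insert_after(12)): list=[5, 6, 33, 3, 64, 12, 82, 7, 1] cursor@64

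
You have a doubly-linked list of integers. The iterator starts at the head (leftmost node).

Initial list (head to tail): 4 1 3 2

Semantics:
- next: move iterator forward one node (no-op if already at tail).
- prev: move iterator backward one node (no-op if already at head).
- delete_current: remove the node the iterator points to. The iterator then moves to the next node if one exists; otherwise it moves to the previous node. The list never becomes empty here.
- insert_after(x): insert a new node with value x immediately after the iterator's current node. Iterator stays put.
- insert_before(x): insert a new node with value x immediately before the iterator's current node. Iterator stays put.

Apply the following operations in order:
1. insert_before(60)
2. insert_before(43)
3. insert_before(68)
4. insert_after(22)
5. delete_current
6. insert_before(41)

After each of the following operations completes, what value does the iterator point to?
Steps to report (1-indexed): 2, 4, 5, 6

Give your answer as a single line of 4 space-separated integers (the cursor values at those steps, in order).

Answer: 4 4 22 22

Derivation:
After 1 (insert_before(60)): list=[60, 4, 1, 3, 2] cursor@4
After 2 (insert_before(43)): list=[60, 43, 4, 1, 3, 2] cursor@4
After 3 (insert_before(68)): list=[60, 43, 68, 4, 1, 3, 2] cursor@4
After 4 (insert_after(22)): list=[60, 43, 68, 4, 22, 1, 3, 2] cursor@4
After 5 (delete_current): list=[60, 43, 68, 22, 1, 3, 2] cursor@22
After 6 (insert_before(41)): list=[60, 43, 68, 41, 22, 1, 3, 2] cursor@22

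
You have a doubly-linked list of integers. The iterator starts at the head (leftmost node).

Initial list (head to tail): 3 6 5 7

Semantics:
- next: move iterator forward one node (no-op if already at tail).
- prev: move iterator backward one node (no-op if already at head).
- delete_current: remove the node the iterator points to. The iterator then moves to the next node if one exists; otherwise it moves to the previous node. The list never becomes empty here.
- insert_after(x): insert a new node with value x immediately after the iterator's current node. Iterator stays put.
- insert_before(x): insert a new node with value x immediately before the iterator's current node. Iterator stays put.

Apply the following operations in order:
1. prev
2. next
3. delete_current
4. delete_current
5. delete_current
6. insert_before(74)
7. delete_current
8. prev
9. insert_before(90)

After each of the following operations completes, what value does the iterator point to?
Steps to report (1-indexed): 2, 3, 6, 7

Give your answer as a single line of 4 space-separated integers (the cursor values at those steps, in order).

After 1 (prev): list=[3, 6, 5, 7] cursor@3
After 2 (next): list=[3, 6, 5, 7] cursor@6
After 3 (delete_current): list=[3, 5, 7] cursor@5
After 4 (delete_current): list=[3, 7] cursor@7
After 5 (delete_current): list=[3] cursor@3
After 6 (insert_before(74)): list=[74, 3] cursor@3
After 7 (delete_current): list=[74] cursor@74
After 8 (prev): list=[74] cursor@74
After 9 (insert_before(90)): list=[90, 74] cursor@74

Answer: 6 5 3 74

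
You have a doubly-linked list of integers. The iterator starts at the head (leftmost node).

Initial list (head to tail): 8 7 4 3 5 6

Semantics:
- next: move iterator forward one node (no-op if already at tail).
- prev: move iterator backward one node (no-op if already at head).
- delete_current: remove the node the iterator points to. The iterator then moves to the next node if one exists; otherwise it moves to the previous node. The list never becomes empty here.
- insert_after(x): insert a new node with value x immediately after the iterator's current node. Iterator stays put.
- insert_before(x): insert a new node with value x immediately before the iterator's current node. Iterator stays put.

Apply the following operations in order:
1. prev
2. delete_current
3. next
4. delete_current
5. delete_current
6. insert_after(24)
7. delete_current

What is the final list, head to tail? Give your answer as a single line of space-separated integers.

Answer: 7 24 6

Derivation:
After 1 (prev): list=[8, 7, 4, 3, 5, 6] cursor@8
After 2 (delete_current): list=[7, 4, 3, 5, 6] cursor@7
After 3 (next): list=[7, 4, 3, 5, 6] cursor@4
After 4 (delete_current): list=[7, 3, 5, 6] cursor@3
After 5 (delete_current): list=[7, 5, 6] cursor@5
After 6 (insert_after(24)): list=[7, 5, 24, 6] cursor@5
After 7 (delete_current): list=[7, 24, 6] cursor@24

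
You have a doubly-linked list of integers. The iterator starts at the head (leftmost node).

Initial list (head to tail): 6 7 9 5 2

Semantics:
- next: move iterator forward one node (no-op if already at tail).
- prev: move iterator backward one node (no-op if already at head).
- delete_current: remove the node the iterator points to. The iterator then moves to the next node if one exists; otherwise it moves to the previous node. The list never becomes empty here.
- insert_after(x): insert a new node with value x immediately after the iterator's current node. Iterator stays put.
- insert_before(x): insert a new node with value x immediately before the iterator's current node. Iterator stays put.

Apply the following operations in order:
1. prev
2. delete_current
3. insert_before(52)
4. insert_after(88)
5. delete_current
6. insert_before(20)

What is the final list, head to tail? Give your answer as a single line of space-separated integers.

After 1 (prev): list=[6, 7, 9, 5, 2] cursor@6
After 2 (delete_current): list=[7, 9, 5, 2] cursor@7
After 3 (insert_before(52)): list=[52, 7, 9, 5, 2] cursor@7
After 4 (insert_after(88)): list=[52, 7, 88, 9, 5, 2] cursor@7
After 5 (delete_current): list=[52, 88, 9, 5, 2] cursor@88
After 6 (insert_before(20)): list=[52, 20, 88, 9, 5, 2] cursor@88

Answer: 52 20 88 9 5 2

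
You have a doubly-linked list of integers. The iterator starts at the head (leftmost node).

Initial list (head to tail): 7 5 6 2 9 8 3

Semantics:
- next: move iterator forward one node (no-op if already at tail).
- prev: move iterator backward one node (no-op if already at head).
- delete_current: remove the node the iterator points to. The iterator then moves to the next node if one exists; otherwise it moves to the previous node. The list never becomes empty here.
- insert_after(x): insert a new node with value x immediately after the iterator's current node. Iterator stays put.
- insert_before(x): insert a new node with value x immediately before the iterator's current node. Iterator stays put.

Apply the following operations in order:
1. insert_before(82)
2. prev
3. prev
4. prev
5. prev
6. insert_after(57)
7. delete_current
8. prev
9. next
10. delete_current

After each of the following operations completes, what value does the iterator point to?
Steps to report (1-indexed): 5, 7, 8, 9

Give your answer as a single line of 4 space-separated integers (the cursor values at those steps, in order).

After 1 (insert_before(82)): list=[82, 7, 5, 6, 2, 9, 8, 3] cursor@7
After 2 (prev): list=[82, 7, 5, 6, 2, 9, 8, 3] cursor@82
After 3 (prev): list=[82, 7, 5, 6, 2, 9, 8, 3] cursor@82
After 4 (prev): list=[82, 7, 5, 6, 2, 9, 8, 3] cursor@82
After 5 (prev): list=[82, 7, 5, 6, 2, 9, 8, 3] cursor@82
After 6 (insert_after(57)): list=[82, 57, 7, 5, 6, 2, 9, 8, 3] cursor@82
After 7 (delete_current): list=[57, 7, 5, 6, 2, 9, 8, 3] cursor@57
After 8 (prev): list=[57, 7, 5, 6, 2, 9, 8, 3] cursor@57
After 9 (next): list=[57, 7, 5, 6, 2, 9, 8, 3] cursor@7
After 10 (delete_current): list=[57, 5, 6, 2, 9, 8, 3] cursor@5

Answer: 82 57 57 7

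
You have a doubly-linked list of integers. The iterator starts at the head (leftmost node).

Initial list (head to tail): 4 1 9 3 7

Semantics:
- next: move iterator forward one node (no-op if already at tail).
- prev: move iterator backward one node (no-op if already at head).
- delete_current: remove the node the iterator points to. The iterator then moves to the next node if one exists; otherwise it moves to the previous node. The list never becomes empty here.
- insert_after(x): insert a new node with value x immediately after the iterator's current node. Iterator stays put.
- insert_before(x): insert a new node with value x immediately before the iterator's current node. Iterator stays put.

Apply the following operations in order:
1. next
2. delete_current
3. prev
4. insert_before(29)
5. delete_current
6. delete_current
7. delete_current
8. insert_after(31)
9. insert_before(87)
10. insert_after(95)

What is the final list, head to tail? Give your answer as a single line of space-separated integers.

After 1 (next): list=[4, 1, 9, 3, 7] cursor@1
After 2 (delete_current): list=[4, 9, 3, 7] cursor@9
After 3 (prev): list=[4, 9, 3, 7] cursor@4
After 4 (insert_before(29)): list=[29, 4, 9, 3, 7] cursor@4
After 5 (delete_current): list=[29, 9, 3, 7] cursor@9
After 6 (delete_current): list=[29, 3, 7] cursor@3
After 7 (delete_current): list=[29, 7] cursor@7
After 8 (insert_after(31)): list=[29, 7, 31] cursor@7
After 9 (insert_before(87)): list=[29, 87, 7, 31] cursor@7
After 10 (insert_after(95)): list=[29, 87, 7, 95, 31] cursor@7

Answer: 29 87 7 95 31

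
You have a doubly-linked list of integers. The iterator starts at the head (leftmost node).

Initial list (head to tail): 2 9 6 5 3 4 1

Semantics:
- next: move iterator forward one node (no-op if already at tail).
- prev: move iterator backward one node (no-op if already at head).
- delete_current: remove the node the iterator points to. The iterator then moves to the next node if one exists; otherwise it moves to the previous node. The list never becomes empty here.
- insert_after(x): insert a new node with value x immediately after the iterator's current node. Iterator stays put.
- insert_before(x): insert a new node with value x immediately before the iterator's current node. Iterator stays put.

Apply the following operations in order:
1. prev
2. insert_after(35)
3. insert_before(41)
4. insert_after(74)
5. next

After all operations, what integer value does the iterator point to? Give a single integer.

Answer: 74

Derivation:
After 1 (prev): list=[2, 9, 6, 5, 3, 4, 1] cursor@2
After 2 (insert_after(35)): list=[2, 35, 9, 6, 5, 3, 4, 1] cursor@2
After 3 (insert_before(41)): list=[41, 2, 35, 9, 6, 5, 3, 4, 1] cursor@2
After 4 (insert_after(74)): list=[41, 2, 74, 35, 9, 6, 5, 3, 4, 1] cursor@2
After 5 (next): list=[41, 2, 74, 35, 9, 6, 5, 3, 4, 1] cursor@74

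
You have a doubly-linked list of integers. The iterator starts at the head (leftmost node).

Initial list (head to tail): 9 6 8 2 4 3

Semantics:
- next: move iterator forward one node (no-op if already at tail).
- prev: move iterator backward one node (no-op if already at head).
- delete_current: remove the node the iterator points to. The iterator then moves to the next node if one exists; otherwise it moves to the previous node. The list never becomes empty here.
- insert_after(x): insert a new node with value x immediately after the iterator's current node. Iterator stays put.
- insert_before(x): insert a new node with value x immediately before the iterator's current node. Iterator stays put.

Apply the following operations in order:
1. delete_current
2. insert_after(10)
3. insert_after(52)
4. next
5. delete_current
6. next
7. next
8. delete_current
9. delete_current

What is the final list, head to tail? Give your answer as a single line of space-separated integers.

After 1 (delete_current): list=[6, 8, 2, 4, 3] cursor@6
After 2 (insert_after(10)): list=[6, 10, 8, 2, 4, 3] cursor@6
After 3 (insert_after(52)): list=[6, 52, 10, 8, 2, 4, 3] cursor@6
After 4 (next): list=[6, 52, 10, 8, 2, 4, 3] cursor@52
After 5 (delete_current): list=[6, 10, 8, 2, 4, 3] cursor@10
After 6 (next): list=[6, 10, 8, 2, 4, 3] cursor@8
After 7 (next): list=[6, 10, 8, 2, 4, 3] cursor@2
After 8 (delete_current): list=[6, 10, 8, 4, 3] cursor@4
After 9 (delete_current): list=[6, 10, 8, 3] cursor@3

Answer: 6 10 8 3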